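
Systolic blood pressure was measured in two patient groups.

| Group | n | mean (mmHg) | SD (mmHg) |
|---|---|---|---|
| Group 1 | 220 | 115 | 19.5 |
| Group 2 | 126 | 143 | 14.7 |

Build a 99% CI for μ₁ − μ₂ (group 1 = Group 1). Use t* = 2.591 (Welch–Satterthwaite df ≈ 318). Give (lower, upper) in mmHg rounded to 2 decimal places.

SE₁ = s₁/√n₁ = 19.5/√220 = 1.3147; SE₂ = 14.7/√126 = 1.3096.
Independent samples, unequal variances: SE_diff = √(SE₁² + SE₂²) = √(1.72843609 + 1.71505216) = 1.8557.
t* = 2.591, so margin of error = 2.591 × 1.8557 = 4.8081.
Difference in means = 115 − 143 = -28.0000.
-28.0000 ± 4.8081 → (-32.81, -23.19).

(-32.81, -23.19)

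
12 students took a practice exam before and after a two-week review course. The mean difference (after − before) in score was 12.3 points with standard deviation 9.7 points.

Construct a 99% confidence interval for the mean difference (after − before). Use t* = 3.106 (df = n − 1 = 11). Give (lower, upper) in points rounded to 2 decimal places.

This is a matched-pairs design, so SE = s_d/√n = 9.7/√12 = 2.8001.
Margin = 3.106 × 2.8001 = 8.6971; the interval is 12.3 ± 8.6971 = (3.60, 21.00).

(3.60, 21.00)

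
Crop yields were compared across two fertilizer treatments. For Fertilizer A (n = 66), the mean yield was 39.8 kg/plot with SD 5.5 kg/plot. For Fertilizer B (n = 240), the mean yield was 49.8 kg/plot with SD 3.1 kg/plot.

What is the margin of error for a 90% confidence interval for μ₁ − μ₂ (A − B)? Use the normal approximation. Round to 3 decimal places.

Per-group SEs: s₁/√n₁ = 5.5/√66 = 0.6770, s₂/√n₂ = 3.1/√240 = 0.2001.
Unpooled SE of the difference: √(0.458329 + 0.04004001) = 0.7060.
Margin of error = z* · SE = 1.645 × 0.7060 = 1.1614.

1.161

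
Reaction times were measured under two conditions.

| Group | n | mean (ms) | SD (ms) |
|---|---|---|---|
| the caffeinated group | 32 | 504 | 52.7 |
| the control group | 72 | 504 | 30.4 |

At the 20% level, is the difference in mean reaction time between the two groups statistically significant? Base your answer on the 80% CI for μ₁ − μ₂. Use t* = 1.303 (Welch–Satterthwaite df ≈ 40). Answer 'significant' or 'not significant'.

Standard errors of each mean: 52.7/√32 = 9.3161 and 30.4/√72 = 3.5827.
SE(x̄₁ − x̄₂) = √(9.3161² + 3.5827²) = 9.9813 for independent samples with unequal variances.
With t* = 1.303, the margin is 1.303 × 9.9813 = 13.0056.
x̄₁ − x̄₂ = 504 − 504 = 0.0000; the interval is 0.0000 ± 13.0056 = (-13.0056, 13.0056).
The interval (-13.0056, 13.0056) contains 0, so the difference is not significant.

not significant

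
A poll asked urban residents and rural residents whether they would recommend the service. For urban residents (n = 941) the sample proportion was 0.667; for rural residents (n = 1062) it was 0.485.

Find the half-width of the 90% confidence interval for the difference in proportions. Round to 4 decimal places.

0.0357

SE₁ = √(p̂₁(1−p̂₁)/n₁) = √(0.6670·0.3330/941) = 0.01536; SE₂ = √(0.4850·0.5150/1062) = 0.01534.
Independent samples: SE of the difference = √(SE₁² + SE₂²) = √(0.0002359296 + 0.0002353156) = 0.02171.
z* for 90% confidence is 1.645, so the margin of error is 1.645 × 0.02171 = 0.03571.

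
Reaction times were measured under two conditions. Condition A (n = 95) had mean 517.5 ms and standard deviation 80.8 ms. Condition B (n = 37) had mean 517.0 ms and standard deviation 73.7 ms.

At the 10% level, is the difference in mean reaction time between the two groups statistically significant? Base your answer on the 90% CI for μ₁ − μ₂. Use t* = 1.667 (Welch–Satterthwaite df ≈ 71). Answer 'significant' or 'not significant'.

Per-group SEs: s₁/√n₁ = 80.8/√95 = 8.2899, s₂/√n₂ = 73.7/√37 = 12.1162.
Unpooled SE of the difference: √(68.72244201 + 146.80230244) = 14.6808.
Margin of error = t* · SE = 1.667 × 14.6808 = 24.4729.
x̄₁ − x̄₂ = 517.5 − 517.0 = 0.5000.
CI: 0.5000 ± 24.4729 = (-23.9729, 24.9729).
The interval (-23.9729, 24.9729) contains 0, so the difference is not significant.

not significant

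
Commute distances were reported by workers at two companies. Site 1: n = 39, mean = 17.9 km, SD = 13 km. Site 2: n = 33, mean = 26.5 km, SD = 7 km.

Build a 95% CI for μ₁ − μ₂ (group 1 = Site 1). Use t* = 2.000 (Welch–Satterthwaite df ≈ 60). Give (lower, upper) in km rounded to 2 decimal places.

(-13.42, -3.78)

Per-group SEs: s₁/√n₁ = 13/√39 = 2.0817, s₂/√n₂ = 7/√33 = 1.2185.
Unpooled SE of the difference: √(4.33347489 + 1.48474225) = 2.4121.
Margin of error = t* · SE = 2.000 × 2.4121 = 4.8242.
x̄₁ − x̄₂ = 17.9 − 26.5 = -8.6000.
CI: -8.6000 ± 4.8242 = (-13.42, -3.78).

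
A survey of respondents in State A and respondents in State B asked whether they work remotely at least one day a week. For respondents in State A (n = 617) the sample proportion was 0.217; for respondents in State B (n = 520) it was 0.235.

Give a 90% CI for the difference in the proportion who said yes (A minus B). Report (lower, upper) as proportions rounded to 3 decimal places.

(-0.059, 0.023)

The two standard errors are √(0.2170×0.7830/617) = 0.01659 and √(0.2350×0.7650/520) = 0.01859.
Because the samples are independent, SE_diff = √(0.01659² + 0.01859²) = 0.02492.
Using z* = 1.645 for 90%, ME = 1.645 × 0.02492 = 0.04099.
p̂₁ − p̂₂ = -0.0180; interval -0.0180 ± 0.04099 gives (-0.059, 0.023).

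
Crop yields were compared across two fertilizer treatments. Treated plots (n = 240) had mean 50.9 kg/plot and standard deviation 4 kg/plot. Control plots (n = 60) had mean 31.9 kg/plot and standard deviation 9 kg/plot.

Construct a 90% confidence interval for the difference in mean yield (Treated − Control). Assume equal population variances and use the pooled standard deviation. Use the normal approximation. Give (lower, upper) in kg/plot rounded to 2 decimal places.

(17.72, 20.28)

Pooled variance s_p² = [239·4² + 59·9²] / (240+60−2) = 28.8691, so s_p = 5.3730.
SE_diff = s_p·√(1/n₁ + 1/n₂) = 5.3730·√(1/240 + 1/60) = 0.7755.
z* = 1.645; margin = 1.645 × 0.7755 = 1.2757.
Difference = 50.9 − 31.9 = 19.0000.
19.0000 ± 1.2757 → (17.72, 20.28).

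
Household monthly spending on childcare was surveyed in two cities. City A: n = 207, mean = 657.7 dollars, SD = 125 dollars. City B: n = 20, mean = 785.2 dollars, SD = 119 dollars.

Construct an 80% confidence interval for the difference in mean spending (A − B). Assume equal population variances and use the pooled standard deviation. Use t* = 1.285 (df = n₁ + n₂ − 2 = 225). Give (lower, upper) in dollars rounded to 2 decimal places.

Pooled variance s_p² = [206·125² + 19·119²] / (207+20−2) = 15501.3733, so s_p = 124.5045.
SE_diff = s_p·√(1/n₁ + 1/n₂) = 124.5045·√(1/207 + 1/20) = 29.1540.
t* = 1.285; margin = 1.285 × 29.1540 = 37.4629.
Difference = 657.7 − 785.2 = -127.5000.
-127.5000 ± 37.4629 → (-164.96, -90.04).

(-164.96, -90.04)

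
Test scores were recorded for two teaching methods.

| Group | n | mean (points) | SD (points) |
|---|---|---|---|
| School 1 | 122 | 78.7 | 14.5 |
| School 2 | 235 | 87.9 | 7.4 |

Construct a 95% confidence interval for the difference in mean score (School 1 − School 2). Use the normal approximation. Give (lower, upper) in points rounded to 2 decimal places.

(-11.94, -6.46)

Standard errors of each mean: 14.5/√122 = 1.3128 and 7.4/√235 = 0.4827.
SE(x̄₁ − x̄₂) = √(1.3128² + 0.4827²) = 1.3987 for independent samples with unequal variances.
With z* = 1.960, the margin is 1.960 × 1.3987 = 2.7415.
x̄₁ − x̄₂ = 78.7 − 87.9 = -9.2000; the interval is -9.2000 ± 2.7415 = (-11.94, -6.46).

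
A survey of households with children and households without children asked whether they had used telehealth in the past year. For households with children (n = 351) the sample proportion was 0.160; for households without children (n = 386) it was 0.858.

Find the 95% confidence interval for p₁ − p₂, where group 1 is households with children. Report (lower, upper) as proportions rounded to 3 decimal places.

(-0.750, -0.646)

Each SE is √(p̂(1−p̂)/n): √(0.1600·0.8400/351) = 0.01957 and √(0.8580·0.1420/386) = 0.01777.
SE(p̂₁ − p̂₂) = √(SE₁² + SE₂²) = √(0.0003829849 + 0.0003157729) = 0.02643, since the two samples are independent.
At 95% confidence z* = 1.960; margin = 1.960 × 0.02643 = 0.05180.
The difference is 0.1600 − 0.8580 = -0.6980, so the interval is -0.6980 ± 0.05180 = (-0.750, -0.646).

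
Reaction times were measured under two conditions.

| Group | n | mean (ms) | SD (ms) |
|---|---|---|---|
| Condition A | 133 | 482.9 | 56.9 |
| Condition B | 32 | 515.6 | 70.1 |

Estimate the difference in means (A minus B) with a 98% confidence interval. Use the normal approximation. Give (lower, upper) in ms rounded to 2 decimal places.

(-63.72, -1.68)

Standard errors of each mean: 56.9/√133 = 4.9339 and 70.1/√32 = 12.3920.
SE(x̄₁ − x̄₂) = √(4.9339² + 12.3920²) = 13.3381 for independent samples with unequal variances.
With z* = 2.326, the margin is 2.326 × 13.3381 = 31.0244.
x̄₁ − x̄₂ = 482.9 − 515.6 = -32.7000; the interval is -32.7000 ± 31.0244 = (-63.72, -1.68).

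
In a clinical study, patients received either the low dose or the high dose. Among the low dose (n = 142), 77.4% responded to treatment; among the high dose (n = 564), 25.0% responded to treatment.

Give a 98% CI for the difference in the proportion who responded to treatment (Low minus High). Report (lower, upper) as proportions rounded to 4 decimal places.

(0.4320, 0.6160)

SE₁ = √(p̂₁(1−p̂₁)/n₁) = √(0.7740·0.2260/142) = 0.03510; SE₂ = √(0.2500·0.7500/564) = 0.01823.
Independent samples: SE of the difference = √(SE₁² + SE₂²) = √(0.00123201 + 0.0003323329) = 0.03955.
z* for 98% confidence is 2.326, so the margin of error is 2.326 × 0.03955 = 0.09199.
Point estimate p̂₁ − p̂₂ = 0.7740 − 0.2500 = 0.5240.
0.5240 ± 0.09199 → (0.4320, 0.6160).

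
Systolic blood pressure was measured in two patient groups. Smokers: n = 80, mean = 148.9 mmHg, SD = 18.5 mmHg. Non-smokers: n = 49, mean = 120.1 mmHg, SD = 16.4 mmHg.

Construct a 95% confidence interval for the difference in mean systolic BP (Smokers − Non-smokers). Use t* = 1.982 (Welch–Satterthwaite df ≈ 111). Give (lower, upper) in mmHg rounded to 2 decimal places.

SE₁ = s₁/√n₁ = 18.5/√80 = 2.0684; SE₂ = 16.4/√49 = 2.3429.
Independent samples, unequal variances: SE_diff = √(SE₁² + SE₂²) = √(4.27827856 + 5.48918041) = 3.1253.
t* = 1.982, so margin of error = 1.982 × 3.1253 = 6.1943.
Difference in means = 148.9 − 120.1 = 28.8000.
28.8000 ± 6.1943 → (22.61, 34.99).

(22.61, 34.99)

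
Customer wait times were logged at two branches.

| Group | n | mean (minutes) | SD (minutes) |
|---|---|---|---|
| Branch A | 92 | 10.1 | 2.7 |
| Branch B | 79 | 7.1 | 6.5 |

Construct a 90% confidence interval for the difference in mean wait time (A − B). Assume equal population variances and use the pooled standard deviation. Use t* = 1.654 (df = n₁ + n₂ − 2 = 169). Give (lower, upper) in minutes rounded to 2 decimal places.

Pooled variance s_p² = [91·2.7² + 78·6.5²] / (92+79−2) = 23.4254, so s_p = 4.8400.
SE_diff = s_p·√(1/n₁ + 1/n₂) = 4.8400·√(1/92 + 1/79) = 0.7424.
t* = 1.654; margin = 1.654 × 0.7424 = 1.2279.
Difference = 10.1 − 7.1 = 3.0000.
3.0000 ± 1.2279 → (1.77, 4.23).

(1.77, 4.23)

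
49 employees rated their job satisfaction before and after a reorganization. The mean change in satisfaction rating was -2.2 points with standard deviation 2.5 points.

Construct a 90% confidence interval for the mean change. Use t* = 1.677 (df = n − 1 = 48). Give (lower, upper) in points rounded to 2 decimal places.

Paired design: SE = s_d/√n = 2.5/√49 = 0.3571.
t* = 1.677; margin of error = 1.677 × 0.3571 = 0.5989.
-2.2 ± 0.5989 → (-2.80, -1.60).

(-2.80, -1.60)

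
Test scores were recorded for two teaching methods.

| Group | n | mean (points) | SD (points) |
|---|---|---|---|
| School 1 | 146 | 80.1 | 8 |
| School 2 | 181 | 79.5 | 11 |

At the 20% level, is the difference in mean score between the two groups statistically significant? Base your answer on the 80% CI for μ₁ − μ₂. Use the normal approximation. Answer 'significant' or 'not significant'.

not significant

Per-group SEs: s₁/√n₁ = 8/√146 = 0.6621, s₂/√n₂ = 11/√181 = 0.8176.
Unpooled SE of the difference: √(0.43837641 + 0.66846976) = 1.0521.
Margin of error = z* · SE = 1.282 × 1.0521 = 1.3488.
x̄₁ − x̄₂ = 80.1 − 79.5 = 0.6000.
CI: 0.6000 ± 1.3488 = (-0.7488, 1.9488).
The interval (-0.7488, 1.9488) contains 0, so the difference is not significant.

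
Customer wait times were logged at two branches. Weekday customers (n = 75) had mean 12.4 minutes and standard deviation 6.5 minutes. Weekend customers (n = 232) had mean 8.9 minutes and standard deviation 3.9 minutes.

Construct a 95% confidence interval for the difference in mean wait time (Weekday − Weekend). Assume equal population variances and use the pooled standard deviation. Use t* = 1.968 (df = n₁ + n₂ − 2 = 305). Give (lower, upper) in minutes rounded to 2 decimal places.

(2.28, 4.72)

Pooled variance s_p² = [74·6.5² + 231·3.9²] / (75+232−2) = 21.7705, so s_p = 4.6659.
SE_diff = s_p·√(1/n₁ + 1/n₂) = 4.6659·√(1/75 + 1/232) = 0.6198.
t* = 1.968; margin = 1.968 × 0.6198 = 1.2198.
Difference = 12.4 − 8.9 = 3.5000.
3.5000 ± 1.2198 → (2.28, 4.72).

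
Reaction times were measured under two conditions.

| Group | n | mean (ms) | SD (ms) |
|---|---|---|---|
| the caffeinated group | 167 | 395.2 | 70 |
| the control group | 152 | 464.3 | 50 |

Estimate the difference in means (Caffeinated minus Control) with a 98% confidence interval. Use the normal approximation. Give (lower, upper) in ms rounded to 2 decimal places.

(-84.84, -53.36)

Standard errors of each mean: 70/√167 = 5.4168 and 50/√152 = 4.0555.
SE(x̄₁ − x̄₂) = √(5.4168² + 4.0555²) = 6.7667 for independent samples with unequal variances.
With z* = 2.326, the margin is 2.326 × 6.7667 = 15.7393.
x̄₁ − x̄₂ = 395.2 − 464.3 = -69.1000; the interval is -69.1000 ± 15.7393 = (-84.84, -53.36).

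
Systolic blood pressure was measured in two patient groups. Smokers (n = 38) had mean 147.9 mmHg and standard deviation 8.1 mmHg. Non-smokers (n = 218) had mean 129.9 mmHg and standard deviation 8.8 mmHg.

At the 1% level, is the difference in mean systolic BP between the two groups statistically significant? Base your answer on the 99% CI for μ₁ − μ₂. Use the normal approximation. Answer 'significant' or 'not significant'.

significant

SE₁ = s₁/√n₁ = 8.1/√38 = 1.3140; SE₂ = 8.8/√218 = 0.5960.
Independent samples, unequal variances: SE_diff = √(SE₁² + SE₂²) = √(1.726596 + 0.355216) = 1.4428.
z* = 2.576, so margin of error = 2.576 × 1.4428 = 3.7167.
Difference in means = 147.9 − 129.9 = 18.0000.
18.0000 ± 3.7167 → (14.2833, 21.7167).
The interval (14.2833, 21.7167) does not contain 0, so the difference is significant.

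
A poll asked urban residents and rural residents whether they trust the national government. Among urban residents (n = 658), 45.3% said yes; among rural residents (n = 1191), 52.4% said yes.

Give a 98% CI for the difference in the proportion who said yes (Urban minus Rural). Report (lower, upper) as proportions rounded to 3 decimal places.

(-0.127, -0.015)

Each SE is √(p̂(1−p̂)/n): √(0.4530·0.5470/658) = 0.01941 and √(0.5240·0.4760/1191) = 0.01447.
SE(p̂₁ − p̂₂) = √(SE₁² + SE₂²) = √(0.0003767481 + 0.0002093809) = 0.02421, since the two samples are independent.
At 98% confidence z* = 2.326; margin = 2.326 × 0.02421 = 0.05631.
The difference is 0.4530 − 0.5240 = -0.0710, so the interval is -0.0710 ± 0.05631 = (-0.127, -0.015).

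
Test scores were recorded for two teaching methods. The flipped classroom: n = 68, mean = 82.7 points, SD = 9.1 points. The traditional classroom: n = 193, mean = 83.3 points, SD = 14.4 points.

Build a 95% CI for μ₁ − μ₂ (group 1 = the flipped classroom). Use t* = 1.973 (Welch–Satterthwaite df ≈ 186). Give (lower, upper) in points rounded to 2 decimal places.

(-3.59, 2.39)

Per-group SEs: s₁/√n₁ = 9.1/√68 = 1.1035, s₂/√n₂ = 14.4/√193 = 1.0365.
Unpooled SE of the difference: √(1.21771225 + 1.07433225) = 1.5139.
Margin of error = t* · SE = 1.973 × 1.5139 = 2.9869.
x̄₁ − x̄₂ = 82.7 − 83.3 = -0.6000.
CI: -0.6000 ± 2.9869 = (-3.59, 2.39).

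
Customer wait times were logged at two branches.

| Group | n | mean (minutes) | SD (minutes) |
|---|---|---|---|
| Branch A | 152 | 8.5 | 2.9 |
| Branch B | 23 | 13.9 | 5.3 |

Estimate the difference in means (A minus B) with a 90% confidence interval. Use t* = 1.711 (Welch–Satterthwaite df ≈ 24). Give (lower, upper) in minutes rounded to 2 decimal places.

(-7.33, -3.47)

Per-group SEs: s₁/√n₁ = 2.9/√152 = 0.2352, s₂/√n₂ = 5.3/√23 = 1.1051.
Unpooled SE of the difference: √(0.05531904 + 1.22124601) = 1.1299.
Margin of error = t* · SE = 1.711 × 1.1299 = 1.9333.
x̄₁ − x̄₂ = 8.5 − 13.9 = -5.4000.
CI: -5.4000 ± 1.9333 = (-7.33, -3.47).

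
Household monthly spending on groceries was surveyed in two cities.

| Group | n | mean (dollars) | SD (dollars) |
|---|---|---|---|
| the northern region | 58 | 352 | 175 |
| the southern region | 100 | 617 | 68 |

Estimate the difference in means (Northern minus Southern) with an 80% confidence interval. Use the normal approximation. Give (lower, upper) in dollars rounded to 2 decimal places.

(-295.72, -234.28)

Standard errors of each mean: 175/√58 = 22.9786 and 68/√100 = 6.8000.
SE(x̄₁ − x̄₂) = √(22.9786² + 6.8000²) = 23.9636 for independent samples with unequal variances.
With z* = 1.282, the margin is 1.282 × 23.9636 = 30.7213.
x̄₁ − x̄₂ = 352 − 617 = -265.0000; the interval is -265.0000 ± 30.7213 = (-295.72, -234.28).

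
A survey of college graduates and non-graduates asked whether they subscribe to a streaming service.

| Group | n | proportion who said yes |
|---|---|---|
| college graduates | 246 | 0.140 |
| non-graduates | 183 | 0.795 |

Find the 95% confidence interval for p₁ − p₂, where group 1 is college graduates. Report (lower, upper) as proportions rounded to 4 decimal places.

SE₁ = √(p̂₁(1−p̂₁)/n₁) = √(0.1400·0.8600/246) = 0.02212; SE₂ = √(0.7950·0.2050/183) = 0.02984.
Independent samples: SE of the difference = √(SE₁² + SE₂²) = √(0.0004892944 + 0.0008904256) = 0.03714.
z* for 95% confidence is 1.960, so the margin of error is 1.960 × 0.03714 = 0.07279.
Point estimate p̂₁ − p̂₂ = 0.1400 − 0.7950 = -0.6550.
-0.6550 ± 0.07279 → (-0.7278, -0.5822).

(-0.7278, -0.5822)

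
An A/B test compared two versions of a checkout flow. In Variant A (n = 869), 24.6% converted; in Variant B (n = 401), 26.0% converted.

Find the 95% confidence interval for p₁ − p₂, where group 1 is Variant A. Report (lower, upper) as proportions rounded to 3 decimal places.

SE₁ = √(p̂₁(1−p̂₁)/n₁) = √(0.2460·0.7540/869) = 0.01461; SE₂ = √(0.2600·0.7400/401) = 0.02190.
Independent samples: SE of the difference = √(SE₁² + SE₂²) = √(0.0002134521 + 0.00047961) = 0.02633.
z* for 95% confidence is 1.960, so the margin of error is 1.960 × 0.02633 = 0.05161.
Point estimate p̂₁ − p̂₂ = 0.2460 − 0.2600 = -0.0140.
-0.0140 ± 0.05161 → (-0.066, 0.038).

(-0.066, 0.038)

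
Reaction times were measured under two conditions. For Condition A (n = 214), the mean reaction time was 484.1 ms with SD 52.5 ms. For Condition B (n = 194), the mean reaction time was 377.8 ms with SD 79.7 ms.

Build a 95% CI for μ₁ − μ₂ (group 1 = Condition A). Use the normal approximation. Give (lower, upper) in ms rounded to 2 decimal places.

SE₁ = s₁/√n₁ = 52.5/√214 = 3.5888; SE₂ = 79.7/√194 = 5.7221.
Independent samples, unequal variances: SE_diff = √(SE₁² + SE₂²) = √(12.87948544 + 32.74242841) = 6.7544.
z* = 1.960, so margin of error = 1.960 × 6.7544 = 13.2386.
Difference in means = 484.1 − 377.8 = 106.3000.
106.3000 ± 13.2386 → (93.06, 119.54).

(93.06, 119.54)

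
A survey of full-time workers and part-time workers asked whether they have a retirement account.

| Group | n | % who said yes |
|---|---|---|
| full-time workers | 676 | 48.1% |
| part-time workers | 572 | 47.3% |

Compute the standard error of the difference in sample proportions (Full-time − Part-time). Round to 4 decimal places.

The two standard errors are √(0.4810×0.5190/676) = 0.01922 and √(0.4730×0.5270/572) = 0.02088.
Because the samples are independent, SE_diff = √(0.01922² + 0.02088²) = 0.02838.

0.0284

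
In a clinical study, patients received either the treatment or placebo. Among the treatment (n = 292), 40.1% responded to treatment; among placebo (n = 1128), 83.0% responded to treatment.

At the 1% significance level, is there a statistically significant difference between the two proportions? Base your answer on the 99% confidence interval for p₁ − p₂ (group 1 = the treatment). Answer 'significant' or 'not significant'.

Each SE is √(p̂(1−p̂)/n): √(0.4010·0.5990/292) = 0.02868 and √(0.8300·0.1700/1128) = 0.01118.
SE(p̂₁ − p̂₂) = √(SE₁² + SE₂²) = √(0.0008225424 + 0.0001249924) = 0.03078, since the two samples are independent.
At 99% confidence z* = 2.576; margin = 2.576 × 0.03078 = 0.07929.
The difference is 0.4010 − 0.8300 = -0.4290, so the interval is -0.4290 ± 0.07929 = (-0.50829, -0.34971).
The interval (-0.50829, -0.34971) does not contain 0, so the difference is significant.

significant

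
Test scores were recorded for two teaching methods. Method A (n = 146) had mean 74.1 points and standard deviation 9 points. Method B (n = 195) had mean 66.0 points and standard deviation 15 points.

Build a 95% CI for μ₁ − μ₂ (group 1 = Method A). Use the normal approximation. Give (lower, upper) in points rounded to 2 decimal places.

Standard errors of each mean: 9/√146 = 0.7448 and 15/√195 = 1.0742.
SE(x̄₁ − x̄₂) = √(0.7448² + 1.0742²) = 1.3071 for independent samples with unequal variances.
With z* = 1.960, the margin is 1.960 × 1.3071 = 2.5619.
x̄₁ − x̄₂ = 74.1 − 66.0 = 8.1000; the interval is 8.1000 ± 2.5619 = (5.54, 10.66).

(5.54, 10.66)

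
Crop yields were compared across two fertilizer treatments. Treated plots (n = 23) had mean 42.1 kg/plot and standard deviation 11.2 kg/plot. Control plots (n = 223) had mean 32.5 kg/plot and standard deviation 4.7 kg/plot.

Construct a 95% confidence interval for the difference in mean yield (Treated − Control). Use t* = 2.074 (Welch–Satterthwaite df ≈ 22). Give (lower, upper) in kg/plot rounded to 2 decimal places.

Per-group SEs: s₁/√n₁ = 11.2/√23 = 2.3354, s₂/√n₂ = 4.7/√223 = 0.3147.
Unpooled SE of the difference: √(5.45409316 + 0.09903609) = 2.3565.
Margin of error = t* · SE = 2.074 × 2.3565 = 4.8874.
x̄₁ − x̄₂ = 42.1 − 32.5 = 9.6000.
CI: 9.6000 ± 4.8874 = (4.71, 14.49).

(4.71, 14.49)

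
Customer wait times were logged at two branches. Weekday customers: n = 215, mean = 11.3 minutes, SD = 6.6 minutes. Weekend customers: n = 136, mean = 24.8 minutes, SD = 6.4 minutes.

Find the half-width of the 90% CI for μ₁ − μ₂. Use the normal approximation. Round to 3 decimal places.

1.168

SE₁ = s₁/√n₁ = 6.6/√215 = 0.4501; SE₂ = 6.4/√136 = 0.5488.
Independent samples, unequal variances: SE_diff = √(SE₁² + SE₂²) = √(0.20259001 + 0.30118144) = 0.7098.
z* = 1.645, so margin of error = 1.645 × 0.7098 = 1.1676.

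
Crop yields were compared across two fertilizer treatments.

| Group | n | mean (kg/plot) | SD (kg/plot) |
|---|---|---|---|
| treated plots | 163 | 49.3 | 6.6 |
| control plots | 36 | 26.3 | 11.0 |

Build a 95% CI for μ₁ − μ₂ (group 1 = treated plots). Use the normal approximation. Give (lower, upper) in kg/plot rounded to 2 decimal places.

SE₁ = s₁/√n₁ = 6.6/√163 = 0.5170; SE₂ = 11.0/√36 = 1.8333.
Independent samples, unequal variances: SE_diff = √(SE₁² + SE₂²) = √(0.267289 + 3.36098889) = 1.9048.
z* = 1.960, so margin of error = 1.960 × 1.9048 = 3.7334.
Difference in means = 49.3 − 26.3 = 23.0000.
23.0000 ± 3.7334 → (19.27, 26.73).

(19.27, 26.73)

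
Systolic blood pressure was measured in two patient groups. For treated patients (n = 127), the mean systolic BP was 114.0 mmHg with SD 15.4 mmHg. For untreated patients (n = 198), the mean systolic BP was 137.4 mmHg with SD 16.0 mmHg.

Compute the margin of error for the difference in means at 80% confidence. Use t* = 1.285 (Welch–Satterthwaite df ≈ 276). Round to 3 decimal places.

2.284

Per-group SEs: s₁/√n₁ = 15.4/√127 = 1.3665, s₂/√n₂ = 16.0/√198 = 1.1371.
Unpooled SE of the difference: √(1.86732225 + 1.29299641) = 1.7777.
Margin of error = t* · SE = 1.285 × 1.7777 = 2.2843.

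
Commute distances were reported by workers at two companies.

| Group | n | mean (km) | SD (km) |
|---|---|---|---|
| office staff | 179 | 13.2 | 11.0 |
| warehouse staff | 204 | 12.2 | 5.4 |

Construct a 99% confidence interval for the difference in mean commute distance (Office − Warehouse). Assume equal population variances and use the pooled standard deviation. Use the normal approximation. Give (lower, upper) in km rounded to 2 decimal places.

Pooled variance s_p² = [178·11.0² + 203·5.4²] / (179+204−2) = 72.0669, so s_p = 8.4892.
SE_diff = s_p·√(1/n₁ + 1/n₂) = 8.4892·√(1/179 + 1/204) = 0.8694.
z* = 2.576; margin = 2.576 × 0.8694 = 2.2396.
Difference = 13.2 − 12.2 = 1.0000.
1.0000 ± 2.2396 → (-1.24, 3.24).

(-1.24, 3.24)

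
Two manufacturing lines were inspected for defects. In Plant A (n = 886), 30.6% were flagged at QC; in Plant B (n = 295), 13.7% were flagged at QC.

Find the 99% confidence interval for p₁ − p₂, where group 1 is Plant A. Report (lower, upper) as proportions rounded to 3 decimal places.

(0.104, 0.234)

SE₁ = √(p̂₁(1−p̂₁)/n₁) = √(0.3060·0.6940/886) = 0.01548; SE₂ = √(0.1370·0.8630/295) = 0.02002.
Independent samples: SE of the difference = √(SE₁² + SE₂²) = √(0.0002396304 + 0.0004008004) = 0.02531.
z* for 99% confidence is 2.576, so the margin of error is 2.576 × 0.02531 = 0.06520.
Point estimate p̂₁ − p̂₂ = 0.3060 − 0.1370 = 0.1690.
0.1690 ± 0.06520 → (0.104, 0.234).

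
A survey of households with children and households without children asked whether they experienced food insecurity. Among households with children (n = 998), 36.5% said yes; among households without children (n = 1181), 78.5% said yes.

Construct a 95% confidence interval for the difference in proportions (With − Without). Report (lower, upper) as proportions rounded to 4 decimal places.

The two standard errors are √(0.3650×0.6350/998) = 0.01524 and √(0.7850×0.2150/1181) = 0.01195.
Because the samples are independent, SE_diff = √(0.01524² + 0.01195²) = 0.01937.
Using z* = 1.960 for 95%, ME = 1.960 × 0.01937 = 0.03797.
p̂₁ − p̂₂ = -0.4200; interval -0.4200 ± 0.03797 gives (-0.4580, -0.3820).

(-0.4580, -0.3820)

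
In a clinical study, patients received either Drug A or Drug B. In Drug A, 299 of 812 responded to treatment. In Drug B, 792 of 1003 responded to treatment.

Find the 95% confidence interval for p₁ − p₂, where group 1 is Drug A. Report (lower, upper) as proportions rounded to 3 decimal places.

(-0.463, -0.380)

Sample proportions: 299/812 = 0.3682, 792/1003 = 0.7896.
Each SE is √(p̂(1−p̂)/n): √(0.3682·0.6318/812) = 0.01693 and √(0.7896·0.2104/1003) = 0.01287.
SE(p̂₁ − p̂₂) = √(SE₁² + SE₂²) = √(0.0002866249 + 0.0001656369) = 0.02127, since the two samples are independent.
At 95% confidence z* = 1.960; margin = 1.960 × 0.02127 = 0.04169.
The difference is 0.3682 − 0.7896 = -0.4214, so the interval is -0.4214 ± 0.04169 = (-0.463, -0.380).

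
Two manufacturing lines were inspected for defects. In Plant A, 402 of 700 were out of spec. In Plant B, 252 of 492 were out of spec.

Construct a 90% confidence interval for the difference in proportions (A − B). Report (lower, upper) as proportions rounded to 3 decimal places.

Sample proportions: 402/700 = 0.5743, 252/492 = 0.5122.
Each SE is √(p̂(1−p̂)/n): √(0.5743·0.4257/700) = 0.01869 and √(0.5122·0.4878/492) = 0.02254.
SE(p̂₁ − p̂₂) = √(SE₁² + SE₂²) = √(0.0003493161 + 0.0005080516) = 0.02928, since the two samples are independent.
At 90% confidence z* = 1.645; margin = 1.645 × 0.02928 = 0.04817.
The difference is 0.5743 − 0.5122 = 0.0621, so the interval is 0.0621 ± 0.04817 = (0.014, 0.110).

(0.014, 0.110)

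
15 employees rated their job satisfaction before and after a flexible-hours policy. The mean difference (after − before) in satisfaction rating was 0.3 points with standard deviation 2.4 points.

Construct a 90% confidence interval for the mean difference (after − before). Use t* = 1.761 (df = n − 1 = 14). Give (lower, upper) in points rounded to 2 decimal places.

(-0.79, 1.39)

This is a matched-pairs design, so SE = s_d/√n = 2.4/√15 = 0.6197.
Margin = 1.761 × 0.6197 = 1.0913; the interval is 0.3 ± 1.0913 = (-0.79, 1.39).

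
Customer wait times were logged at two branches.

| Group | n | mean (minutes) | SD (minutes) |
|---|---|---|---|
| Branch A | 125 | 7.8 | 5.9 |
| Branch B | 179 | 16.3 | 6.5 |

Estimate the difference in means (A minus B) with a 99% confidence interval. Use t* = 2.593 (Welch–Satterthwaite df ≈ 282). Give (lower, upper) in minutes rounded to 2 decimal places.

(-10.36, -6.64)

Standard errors of each mean: 5.9/√125 = 0.5277 and 6.5/√179 = 0.4858.
SE(x̄₁ − x̄₂) = √(0.5277² + 0.4858²) = 0.7173 for independent samples with unequal variances.
With t* = 2.593, the margin is 2.593 × 0.7173 = 1.8600.
x̄₁ − x̄₂ = 7.8 − 16.3 = -8.5000; the interval is -8.5000 ± 1.8600 = (-10.36, -6.64).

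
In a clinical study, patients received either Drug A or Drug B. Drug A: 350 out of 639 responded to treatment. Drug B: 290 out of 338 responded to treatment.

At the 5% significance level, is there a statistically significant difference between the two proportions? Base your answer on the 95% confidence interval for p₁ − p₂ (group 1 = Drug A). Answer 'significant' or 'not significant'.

significant

p̂₁ = 350/639 = 0.5477 and p̂₂ = 290/338 = 0.8580.
SE₁ = √(p̂₁(1−p̂₁)/n₁) = √(0.5477·0.4523/639) = 0.01969; SE₂ = √(0.8580·0.1420/338) = 0.01899.
Independent samples: SE of the difference = √(SE₁² + SE₂²) = √(0.0003876961 + 0.0003606201) = 0.02736.
z* for 95% confidence is 1.960, so the margin of error is 1.960 × 0.02736 = 0.05363.
Point estimate p̂₁ − p̂₂ = 0.5477 − 0.8580 = -0.3103.
-0.3103 ± 0.05363 → (-0.36393, -0.25667).
The interval (-0.36393, -0.25667) does not contain 0, so the difference is significant.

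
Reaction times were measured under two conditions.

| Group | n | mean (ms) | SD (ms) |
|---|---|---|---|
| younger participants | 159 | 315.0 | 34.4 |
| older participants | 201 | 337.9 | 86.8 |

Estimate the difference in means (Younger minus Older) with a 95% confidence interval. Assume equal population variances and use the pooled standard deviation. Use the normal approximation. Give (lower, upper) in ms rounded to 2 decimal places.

Pooled variance s_p² = [158·34.4² + 200·86.8²] / (159+201−2) = 4731.3377, so s_p = 68.7847.
SE_diff = s_p·√(1/n₁ + 1/n₂) = 68.7847·√(1/159 + 1/201) = 7.3004.
z* = 1.960; margin = 1.960 × 7.3004 = 14.3088.
Difference = 315.0 − 337.9 = -22.9000.
-22.9000 ± 14.3088 → (-37.21, -8.59).

(-37.21, -8.59)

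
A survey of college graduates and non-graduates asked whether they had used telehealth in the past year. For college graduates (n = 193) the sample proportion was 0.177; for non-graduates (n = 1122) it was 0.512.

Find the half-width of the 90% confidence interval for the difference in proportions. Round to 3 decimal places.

0.051

Each SE is √(p̂(1−p̂)/n): √(0.1770·0.8230/193) = 0.02747 and √(0.5120·0.4880/1122) = 0.01492.
SE(p̂₁ − p̂₂) = √(SE₁² + SE₂²) = √(0.0007546009 + 0.0002226064) = 0.03126, since the two samples are independent.
At 90% confidence z* = 1.645; margin = 1.645 × 0.03126 = 0.05142.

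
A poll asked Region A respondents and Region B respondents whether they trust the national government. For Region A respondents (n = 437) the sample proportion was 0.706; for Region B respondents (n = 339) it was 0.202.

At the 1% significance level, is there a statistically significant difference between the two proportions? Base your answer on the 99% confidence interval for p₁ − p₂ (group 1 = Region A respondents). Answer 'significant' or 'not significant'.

Each SE is √(p̂(1−p̂)/n): √(0.7060·0.2940/437) = 0.02179 and √(0.2020·0.7980/339) = 0.02181.
SE(p̂₁ − p̂₂) = √(SE₁² + SE₂²) = √(0.0004748041 + 0.0004756761) = 0.03083, since the two samples are independent.
At 99% confidence z* = 2.576; margin = 2.576 × 0.03083 = 0.07942.
The difference is 0.7060 − 0.2020 = 0.5040, so the interval is 0.5040 ± 0.07942 = (0.42458, 0.58342).
The interval (0.42458, 0.58342) does not contain 0, so the difference is significant.

significant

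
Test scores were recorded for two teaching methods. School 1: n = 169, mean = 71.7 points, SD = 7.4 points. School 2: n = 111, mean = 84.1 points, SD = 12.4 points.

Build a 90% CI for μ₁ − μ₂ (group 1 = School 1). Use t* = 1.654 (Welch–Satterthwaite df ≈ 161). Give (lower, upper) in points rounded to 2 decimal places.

Standard errors of each mean: 7.4/√169 = 0.5692 and 12.4/√111 = 1.1770.
SE(x̄₁ − x̄₂) = √(0.5692² + 1.1770²) = 1.3074 for independent samples with unequal variances.
With t* = 1.654, the margin is 1.654 × 1.3074 = 2.1624.
x̄₁ − x̄₂ = 71.7 − 84.1 = -12.4000; the interval is -12.4000 ± 2.1624 = (-14.56, -10.24).

(-14.56, -10.24)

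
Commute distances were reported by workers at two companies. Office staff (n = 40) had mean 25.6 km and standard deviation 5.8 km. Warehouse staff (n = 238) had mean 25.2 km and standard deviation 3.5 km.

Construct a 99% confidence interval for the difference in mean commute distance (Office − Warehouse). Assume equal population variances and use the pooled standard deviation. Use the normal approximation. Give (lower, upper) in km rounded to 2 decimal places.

(-1.32, 2.12)

s_p = √[((n₁−1)s₁² + (n₂−1)s₂²)/(n₁+n₂−2)] = √[(39·5.8² + 237·3.5²)/276] = 3.9080.
SE = 3.9080·√(1/40 + 1/238) = 0.6678.
With z* = 2.576, margin = 2.576 × 0.6678 = 1.7203.
x̄₁ − x̄₂ = 25.6 − 25.2 = 0.4000; interval 0.4000 ± 1.7203 = (-1.32, 2.12).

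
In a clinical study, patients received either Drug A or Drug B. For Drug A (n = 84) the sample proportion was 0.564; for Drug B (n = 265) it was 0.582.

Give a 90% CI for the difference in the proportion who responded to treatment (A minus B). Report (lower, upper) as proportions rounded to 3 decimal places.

The two standard errors are √(0.5640×0.4360/84) = 0.05411 and √(0.5820×0.4180/265) = 0.03030.
Because the samples are independent, SE_diff = √(0.05411² + 0.03030²) = 0.06202.
Using z* = 1.645 for 90%, ME = 1.645 × 0.06202 = 0.10202.
p̂₁ − p̂₂ = -0.0180; interval -0.0180 ± 0.10202 gives (-0.120, 0.084).

(-0.120, 0.084)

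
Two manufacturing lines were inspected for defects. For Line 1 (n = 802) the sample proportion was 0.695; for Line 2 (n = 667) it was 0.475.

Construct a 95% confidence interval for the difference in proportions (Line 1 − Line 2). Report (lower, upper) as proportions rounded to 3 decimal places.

(0.170, 0.270)

SE₁ = √(p̂₁(1−p̂₁)/n₁) = √(0.6950·0.3050/802) = 0.01626; SE₂ = √(0.4750·0.5250/667) = 0.01934.
Independent samples: SE of the difference = √(SE₁² + SE₂²) = √(0.0002643876 + 0.0003740356) = 0.02527.
z* for 95% confidence is 1.960, so the margin of error is 1.960 × 0.02527 = 0.04953.
Point estimate p̂₁ − p̂₂ = 0.6950 − 0.4750 = 0.2200.
0.2200 ± 0.04953 → (0.170, 0.270).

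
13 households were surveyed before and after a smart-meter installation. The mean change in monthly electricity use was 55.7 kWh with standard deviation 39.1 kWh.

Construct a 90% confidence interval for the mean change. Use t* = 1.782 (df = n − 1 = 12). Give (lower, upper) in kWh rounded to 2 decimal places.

This is a matched-pairs design, so SE = s_d/√n = 39.1/√13 = 10.8444.
Margin = 1.782 × 10.8444 = 19.3247; the interval is 55.7 ± 19.3247 = (36.38, 75.02).

(36.38, 75.02)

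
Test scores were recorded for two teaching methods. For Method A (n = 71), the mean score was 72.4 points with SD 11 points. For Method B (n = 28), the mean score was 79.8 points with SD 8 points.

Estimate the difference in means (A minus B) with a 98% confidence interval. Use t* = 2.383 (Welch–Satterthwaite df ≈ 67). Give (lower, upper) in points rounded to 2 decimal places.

SE₁ = s₁/√n₁ = 11/√71 = 1.3055; SE₂ = 8/√28 = 1.5119.
Independent samples, unequal variances: SE_diff = √(SE₁² + SE₂²) = √(1.70433025 + 2.28584161) = 1.9975.
t* = 2.383, so margin of error = 2.383 × 1.9975 = 4.7600.
Difference in means = 72.4 − 79.8 = -7.4000.
-7.4000 ± 4.7600 → (-12.16, -2.64).

(-12.16, -2.64)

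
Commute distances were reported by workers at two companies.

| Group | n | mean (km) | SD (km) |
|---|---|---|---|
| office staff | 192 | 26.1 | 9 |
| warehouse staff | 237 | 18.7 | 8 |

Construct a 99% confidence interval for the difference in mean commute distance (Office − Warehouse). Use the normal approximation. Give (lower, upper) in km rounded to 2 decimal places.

Standard errors of each mean: 9/√192 = 0.6495 and 8/√237 = 0.5197.
SE(x̄₁ − x̄₂) = √(0.6495² + 0.5197²) = 0.8318 for independent samples with unequal variances.
With z* = 2.576, the margin is 2.576 × 0.8318 = 2.1427.
x̄₁ − x̄₂ = 26.1 − 18.7 = 7.4000; the interval is 7.4000 ± 2.1427 = (5.26, 9.54).

(5.26, 9.54)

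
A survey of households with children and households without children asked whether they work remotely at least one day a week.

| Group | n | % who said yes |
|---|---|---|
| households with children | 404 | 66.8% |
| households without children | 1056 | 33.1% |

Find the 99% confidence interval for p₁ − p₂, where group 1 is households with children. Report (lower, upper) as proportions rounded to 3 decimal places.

(0.266, 0.408)

The two standard errors are √(0.6680×0.3320/404) = 0.02343 and √(0.3310×0.6690/1056) = 0.01448.
Because the samples are independent, SE_diff = √(0.02343² + 0.01448²) = 0.02754.
Using z* = 2.576 for 99%, ME = 2.576 × 0.02754 = 0.07094.
p̂₁ − p̂₂ = 0.3370; interval 0.3370 ± 0.07094 gives (0.266, 0.408).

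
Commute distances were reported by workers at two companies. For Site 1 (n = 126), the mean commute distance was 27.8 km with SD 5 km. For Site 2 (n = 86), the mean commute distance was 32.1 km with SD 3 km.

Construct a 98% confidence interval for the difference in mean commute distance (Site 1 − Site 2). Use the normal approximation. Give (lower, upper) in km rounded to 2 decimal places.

Standard errors of each mean: 5/√126 = 0.4454 and 3/√86 = 0.3235.
SE(x̄₁ − x̄₂) = √(0.4454² + 0.3235²) = 0.5505 for independent samples with unequal variances.
With z* = 2.326, the margin is 2.326 × 0.5505 = 1.2805.
x̄₁ − x̄₂ = 27.8 − 32.1 = -4.3000; the interval is -4.3000 ± 1.2805 = (-5.58, -3.02).

(-5.58, -3.02)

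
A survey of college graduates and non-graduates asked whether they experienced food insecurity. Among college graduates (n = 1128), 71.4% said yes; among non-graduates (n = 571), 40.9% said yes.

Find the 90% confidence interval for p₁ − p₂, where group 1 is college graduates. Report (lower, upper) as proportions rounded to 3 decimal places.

SE₁ = √(p̂₁(1−p̂₁)/n₁) = √(0.7140·0.2860/1128) = 0.01345; SE₂ = √(0.4090·0.5910/571) = 0.02057.
Independent samples: SE of the difference = √(SE₁² + SE₂²) = √(0.0001809025 + 0.0004231249) = 0.02458.
z* for 90% confidence is 1.645, so the margin of error is 1.645 × 0.02458 = 0.04043.
Point estimate p̂₁ − p̂₂ = 0.7140 − 0.4090 = 0.3050.
0.3050 ± 0.04043 → (0.265, 0.345).

(0.265, 0.345)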